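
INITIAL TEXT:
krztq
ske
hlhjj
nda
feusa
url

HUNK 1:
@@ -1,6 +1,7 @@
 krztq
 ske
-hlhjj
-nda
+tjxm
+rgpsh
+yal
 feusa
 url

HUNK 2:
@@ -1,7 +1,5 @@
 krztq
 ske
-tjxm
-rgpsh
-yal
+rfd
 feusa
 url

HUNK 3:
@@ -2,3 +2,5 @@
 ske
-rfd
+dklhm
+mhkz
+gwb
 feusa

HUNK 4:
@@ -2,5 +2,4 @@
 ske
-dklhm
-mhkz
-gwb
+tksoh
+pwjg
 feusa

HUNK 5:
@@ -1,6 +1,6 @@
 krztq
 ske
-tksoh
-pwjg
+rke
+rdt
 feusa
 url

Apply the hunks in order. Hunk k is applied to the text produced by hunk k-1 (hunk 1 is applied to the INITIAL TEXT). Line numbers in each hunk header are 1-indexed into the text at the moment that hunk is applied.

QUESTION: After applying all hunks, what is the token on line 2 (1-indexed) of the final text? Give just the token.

Answer: ske

Derivation:
Hunk 1: at line 1 remove [hlhjj,nda] add [tjxm,rgpsh,yal] -> 7 lines: krztq ske tjxm rgpsh yal feusa url
Hunk 2: at line 1 remove [tjxm,rgpsh,yal] add [rfd] -> 5 lines: krztq ske rfd feusa url
Hunk 3: at line 2 remove [rfd] add [dklhm,mhkz,gwb] -> 7 lines: krztq ske dklhm mhkz gwb feusa url
Hunk 4: at line 2 remove [dklhm,mhkz,gwb] add [tksoh,pwjg] -> 6 lines: krztq ske tksoh pwjg feusa url
Hunk 5: at line 1 remove [tksoh,pwjg] add [rke,rdt] -> 6 lines: krztq ske rke rdt feusa url
Final line 2: ske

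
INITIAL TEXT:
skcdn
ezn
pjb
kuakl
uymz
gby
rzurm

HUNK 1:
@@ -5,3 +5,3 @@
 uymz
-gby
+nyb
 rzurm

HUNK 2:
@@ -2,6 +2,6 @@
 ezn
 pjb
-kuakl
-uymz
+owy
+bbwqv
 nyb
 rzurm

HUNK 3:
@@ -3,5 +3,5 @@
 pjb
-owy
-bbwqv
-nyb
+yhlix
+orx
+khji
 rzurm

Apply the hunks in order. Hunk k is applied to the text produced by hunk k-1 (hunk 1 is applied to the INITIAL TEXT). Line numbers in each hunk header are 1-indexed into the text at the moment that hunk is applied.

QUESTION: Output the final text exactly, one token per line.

Answer: skcdn
ezn
pjb
yhlix
orx
khji
rzurm

Derivation:
Hunk 1: at line 5 remove [gby] add [nyb] -> 7 lines: skcdn ezn pjb kuakl uymz nyb rzurm
Hunk 2: at line 2 remove [kuakl,uymz] add [owy,bbwqv] -> 7 lines: skcdn ezn pjb owy bbwqv nyb rzurm
Hunk 3: at line 3 remove [owy,bbwqv,nyb] add [yhlix,orx,khji] -> 7 lines: skcdn ezn pjb yhlix orx khji rzurm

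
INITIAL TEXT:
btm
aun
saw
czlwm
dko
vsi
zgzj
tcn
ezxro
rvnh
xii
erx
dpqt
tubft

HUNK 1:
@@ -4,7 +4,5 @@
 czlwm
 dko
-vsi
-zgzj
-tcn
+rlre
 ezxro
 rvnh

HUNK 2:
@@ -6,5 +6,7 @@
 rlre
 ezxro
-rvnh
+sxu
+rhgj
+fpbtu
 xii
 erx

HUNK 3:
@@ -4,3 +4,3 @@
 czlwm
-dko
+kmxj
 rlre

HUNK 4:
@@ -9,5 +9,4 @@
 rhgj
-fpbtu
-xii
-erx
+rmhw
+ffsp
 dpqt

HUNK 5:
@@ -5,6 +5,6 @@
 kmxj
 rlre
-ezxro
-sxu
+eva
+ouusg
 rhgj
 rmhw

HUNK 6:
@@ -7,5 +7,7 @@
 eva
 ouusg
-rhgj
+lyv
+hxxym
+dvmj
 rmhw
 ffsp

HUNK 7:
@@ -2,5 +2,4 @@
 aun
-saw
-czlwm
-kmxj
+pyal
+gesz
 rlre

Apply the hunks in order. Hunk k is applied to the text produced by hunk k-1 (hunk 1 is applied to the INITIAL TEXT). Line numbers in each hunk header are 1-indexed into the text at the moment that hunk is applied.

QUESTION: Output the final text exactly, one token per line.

Answer: btm
aun
pyal
gesz
rlre
eva
ouusg
lyv
hxxym
dvmj
rmhw
ffsp
dpqt
tubft

Derivation:
Hunk 1: at line 4 remove [vsi,zgzj,tcn] add [rlre] -> 12 lines: btm aun saw czlwm dko rlre ezxro rvnh xii erx dpqt tubft
Hunk 2: at line 6 remove [rvnh] add [sxu,rhgj,fpbtu] -> 14 lines: btm aun saw czlwm dko rlre ezxro sxu rhgj fpbtu xii erx dpqt tubft
Hunk 3: at line 4 remove [dko] add [kmxj] -> 14 lines: btm aun saw czlwm kmxj rlre ezxro sxu rhgj fpbtu xii erx dpqt tubft
Hunk 4: at line 9 remove [fpbtu,xii,erx] add [rmhw,ffsp] -> 13 lines: btm aun saw czlwm kmxj rlre ezxro sxu rhgj rmhw ffsp dpqt tubft
Hunk 5: at line 5 remove [ezxro,sxu] add [eva,ouusg] -> 13 lines: btm aun saw czlwm kmxj rlre eva ouusg rhgj rmhw ffsp dpqt tubft
Hunk 6: at line 7 remove [rhgj] add [lyv,hxxym,dvmj] -> 15 lines: btm aun saw czlwm kmxj rlre eva ouusg lyv hxxym dvmj rmhw ffsp dpqt tubft
Hunk 7: at line 2 remove [saw,czlwm,kmxj] add [pyal,gesz] -> 14 lines: btm aun pyal gesz rlre eva ouusg lyv hxxym dvmj rmhw ffsp dpqt tubft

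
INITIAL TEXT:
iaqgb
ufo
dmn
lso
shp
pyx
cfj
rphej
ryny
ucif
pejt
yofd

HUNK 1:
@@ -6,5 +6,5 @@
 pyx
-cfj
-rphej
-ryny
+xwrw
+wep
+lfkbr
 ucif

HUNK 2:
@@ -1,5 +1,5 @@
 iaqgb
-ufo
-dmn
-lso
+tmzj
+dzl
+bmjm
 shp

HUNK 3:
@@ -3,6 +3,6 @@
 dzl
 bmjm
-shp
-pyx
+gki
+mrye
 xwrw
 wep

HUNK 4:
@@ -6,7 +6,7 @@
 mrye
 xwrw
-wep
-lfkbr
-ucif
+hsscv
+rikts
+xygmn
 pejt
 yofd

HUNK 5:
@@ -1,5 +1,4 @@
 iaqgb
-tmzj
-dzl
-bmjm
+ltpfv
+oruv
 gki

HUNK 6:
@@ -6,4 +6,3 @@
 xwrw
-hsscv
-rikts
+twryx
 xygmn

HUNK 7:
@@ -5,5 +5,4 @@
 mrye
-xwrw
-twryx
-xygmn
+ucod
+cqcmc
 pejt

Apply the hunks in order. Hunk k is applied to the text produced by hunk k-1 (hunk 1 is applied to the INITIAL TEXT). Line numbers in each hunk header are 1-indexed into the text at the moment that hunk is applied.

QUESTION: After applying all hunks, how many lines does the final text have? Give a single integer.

Answer: 9

Derivation:
Hunk 1: at line 6 remove [cfj,rphej,ryny] add [xwrw,wep,lfkbr] -> 12 lines: iaqgb ufo dmn lso shp pyx xwrw wep lfkbr ucif pejt yofd
Hunk 2: at line 1 remove [ufo,dmn,lso] add [tmzj,dzl,bmjm] -> 12 lines: iaqgb tmzj dzl bmjm shp pyx xwrw wep lfkbr ucif pejt yofd
Hunk 3: at line 3 remove [shp,pyx] add [gki,mrye] -> 12 lines: iaqgb tmzj dzl bmjm gki mrye xwrw wep lfkbr ucif pejt yofd
Hunk 4: at line 6 remove [wep,lfkbr,ucif] add [hsscv,rikts,xygmn] -> 12 lines: iaqgb tmzj dzl bmjm gki mrye xwrw hsscv rikts xygmn pejt yofd
Hunk 5: at line 1 remove [tmzj,dzl,bmjm] add [ltpfv,oruv] -> 11 lines: iaqgb ltpfv oruv gki mrye xwrw hsscv rikts xygmn pejt yofd
Hunk 6: at line 6 remove [hsscv,rikts] add [twryx] -> 10 lines: iaqgb ltpfv oruv gki mrye xwrw twryx xygmn pejt yofd
Hunk 7: at line 5 remove [xwrw,twryx,xygmn] add [ucod,cqcmc] -> 9 lines: iaqgb ltpfv oruv gki mrye ucod cqcmc pejt yofd
Final line count: 9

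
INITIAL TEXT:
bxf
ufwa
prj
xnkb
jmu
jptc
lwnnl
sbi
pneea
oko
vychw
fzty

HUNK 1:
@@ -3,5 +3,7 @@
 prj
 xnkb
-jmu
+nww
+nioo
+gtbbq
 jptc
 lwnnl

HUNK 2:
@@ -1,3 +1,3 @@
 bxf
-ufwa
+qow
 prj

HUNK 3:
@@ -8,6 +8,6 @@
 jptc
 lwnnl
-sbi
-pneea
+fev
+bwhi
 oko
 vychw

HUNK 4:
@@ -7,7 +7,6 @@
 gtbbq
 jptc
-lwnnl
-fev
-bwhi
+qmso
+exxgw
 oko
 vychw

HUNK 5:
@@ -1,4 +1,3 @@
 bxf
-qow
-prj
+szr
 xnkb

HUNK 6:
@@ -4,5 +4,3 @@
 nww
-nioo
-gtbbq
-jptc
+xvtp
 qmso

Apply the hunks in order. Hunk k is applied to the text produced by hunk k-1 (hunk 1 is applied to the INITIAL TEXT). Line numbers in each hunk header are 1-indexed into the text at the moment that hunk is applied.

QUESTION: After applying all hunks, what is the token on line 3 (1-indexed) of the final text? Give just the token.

Answer: xnkb

Derivation:
Hunk 1: at line 3 remove [jmu] add [nww,nioo,gtbbq] -> 14 lines: bxf ufwa prj xnkb nww nioo gtbbq jptc lwnnl sbi pneea oko vychw fzty
Hunk 2: at line 1 remove [ufwa] add [qow] -> 14 lines: bxf qow prj xnkb nww nioo gtbbq jptc lwnnl sbi pneea oko vychw fzty
Hunk 3: at line 8 remove [sbi,pneea] add [fev,bwhi] -> 14 lines: bxf qow prj xnkb nww nioo gtbbq jptc lwnnl fev bwhi oko vychw fzty
Hunk 4: at line 7 remove [lwnnl,fev,bwhi] add [qmso,exxgw] -> 13 lines: bxf qow prj xnkb nww nioo gtbbq jptc qmso exxgw oko vychw fzty
Hunk 5: at line 1 remove [qow,prj] add [szr] -> 12 lines: bxf szr xnkb nww nioo gtbbq jptc qmso exxgw oko vychw fzty
Hunk 6: at line 4 remove [nioo,gtbbq,jptc] add [xvtp] -> 10 lines: bxf szr xnkb nww xvtp qmso exxgw oko vychw fzty
Final line 3: xnkb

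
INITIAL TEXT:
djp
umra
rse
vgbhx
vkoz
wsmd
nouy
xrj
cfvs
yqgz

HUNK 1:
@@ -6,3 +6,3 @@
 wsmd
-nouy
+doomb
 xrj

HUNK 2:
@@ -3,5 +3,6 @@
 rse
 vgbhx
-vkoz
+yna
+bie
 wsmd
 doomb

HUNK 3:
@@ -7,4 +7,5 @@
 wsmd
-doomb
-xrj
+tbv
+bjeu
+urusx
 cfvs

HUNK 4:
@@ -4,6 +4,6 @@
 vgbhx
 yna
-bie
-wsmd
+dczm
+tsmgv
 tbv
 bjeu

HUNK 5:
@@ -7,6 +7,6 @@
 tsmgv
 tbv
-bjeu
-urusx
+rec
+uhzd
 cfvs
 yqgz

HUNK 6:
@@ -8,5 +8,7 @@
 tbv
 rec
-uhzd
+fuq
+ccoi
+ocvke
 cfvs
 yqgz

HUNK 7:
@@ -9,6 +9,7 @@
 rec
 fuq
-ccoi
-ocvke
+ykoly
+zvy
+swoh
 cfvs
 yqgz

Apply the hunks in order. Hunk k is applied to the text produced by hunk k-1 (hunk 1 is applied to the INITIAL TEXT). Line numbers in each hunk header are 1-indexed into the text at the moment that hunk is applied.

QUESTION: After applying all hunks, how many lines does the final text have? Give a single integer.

Answer: 15

Derivation:
Hunk 1: at line 6 remove [nouy] add [doomb] -> 10 lines: djp umra rse vgbhx vkoz wsmd doomb xrj cfvs yqgz
Hunk 2: at line 3 remove [vkoz] add [yna,bie] -> 11 lines: djp umra rse vgbhx yna bie wsmd doomb xrj cfvs yqgz
Hunk 3: at line 7 remove [doomb,xrj] add [tbv,bjeu,urusx] -> 12 lines: djp umra rse vgbhx yna bie wsmd tbv bjeu urusx cfvs yqgz
Hunk 4: at line 4 remove [bie,wsmd] add [dczm,tsmgv] -> 12 lines: djp umra rse vgbhx yna dczm tsmgv tbv bjeu urusx cfvs yqgz
Hunk 5: at line 7 remove [bjeu,urusx] add [rec,uhzd] -> 12 lines: djp umra rse vgbhx yna dczm tsmgv tbv rec uhzd cfvs yqgz
Hunk 6: at line 8 remove [uhzd] add [fuq,ccoi,ocvke] -> 14 lines: djp umra rse vgbhx yna dczm tsmgv tbv rec fuq ccoi ocvke cfvs yqgz
Hunk 7: at line 9 remove [ccoi,ocvke] add [ykoly,zvy,swoh] -> 15 lines: djp umra rse vgbhx yna dczm tsmgv tbv rec fuq ykoly zvy swoh cfvs yqgz
Final line count: 15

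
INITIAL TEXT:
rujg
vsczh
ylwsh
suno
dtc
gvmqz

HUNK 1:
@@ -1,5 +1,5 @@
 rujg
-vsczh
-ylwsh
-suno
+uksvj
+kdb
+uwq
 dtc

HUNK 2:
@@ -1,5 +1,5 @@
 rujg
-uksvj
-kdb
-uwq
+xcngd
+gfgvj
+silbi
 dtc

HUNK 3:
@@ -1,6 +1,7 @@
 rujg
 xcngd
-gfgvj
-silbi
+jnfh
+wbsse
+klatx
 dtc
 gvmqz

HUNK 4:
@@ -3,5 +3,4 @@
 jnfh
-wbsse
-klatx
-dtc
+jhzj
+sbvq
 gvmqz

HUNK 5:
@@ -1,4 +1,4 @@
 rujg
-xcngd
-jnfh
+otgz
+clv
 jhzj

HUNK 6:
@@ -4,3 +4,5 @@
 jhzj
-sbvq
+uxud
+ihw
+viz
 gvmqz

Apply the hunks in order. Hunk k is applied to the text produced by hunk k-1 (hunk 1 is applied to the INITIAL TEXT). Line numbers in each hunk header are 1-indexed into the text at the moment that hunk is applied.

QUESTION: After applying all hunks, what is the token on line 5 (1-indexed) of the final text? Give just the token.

Answer: uxud

Derivation:
Hunk 1: at line 1 remove [vsczh,ylwsh,suno] add [uksvj,kdb,uwq] -> 6 lines: rujg uksvj kdb uwq dtc gvmqz
Hunk 2: at line 1 remove [uksvj,kdb,uwq] add [xcngd,gfgvj,silbi] -> 6 lines: rujg xcngd gfgvj silbi dtc gvmqz
Hunk 3: at line 1 remove [gfgvj,silbi] add [jnfh,wbsse,klatx] -> 7 lines: rujg xcngd jnfh wbsse klatx dtc gvmqz
Hunk 4: at line 3 remove [wbsse,klatx,dtc] add [jhzj,sbvq] -> 6 lines: rujg xcngd jnfh jhzj sbvq gvmqz
Hunk 5: at line 1 remove [xcngd,jnfh] add [otgz,clv] -> 6 lines: rujg otgz clv jhzj sbvq gvmqz
Hunk 6: at line 4 remove [sbvq] add [uxud,ihw,viz] -> 8 lines: rujg otgz clv jhzj uxud ihw viz gvmqz
Final line 5: uxud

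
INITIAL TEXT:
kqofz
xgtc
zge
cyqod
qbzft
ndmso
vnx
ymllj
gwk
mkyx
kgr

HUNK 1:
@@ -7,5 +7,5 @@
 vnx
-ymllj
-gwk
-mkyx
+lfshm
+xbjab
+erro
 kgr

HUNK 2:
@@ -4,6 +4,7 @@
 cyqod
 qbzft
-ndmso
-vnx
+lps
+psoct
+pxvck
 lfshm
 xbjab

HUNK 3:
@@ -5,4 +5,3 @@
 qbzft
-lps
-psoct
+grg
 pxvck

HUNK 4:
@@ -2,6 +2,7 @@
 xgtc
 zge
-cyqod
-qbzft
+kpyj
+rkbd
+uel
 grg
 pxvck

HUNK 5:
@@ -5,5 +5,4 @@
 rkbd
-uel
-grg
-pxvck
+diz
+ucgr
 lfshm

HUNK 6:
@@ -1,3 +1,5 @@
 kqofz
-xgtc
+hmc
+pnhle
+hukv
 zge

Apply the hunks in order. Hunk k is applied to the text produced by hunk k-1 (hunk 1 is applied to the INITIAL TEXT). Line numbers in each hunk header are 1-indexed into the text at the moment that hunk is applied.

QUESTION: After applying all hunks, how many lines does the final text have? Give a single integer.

Answer: 13

Derivation:
Hunk 1: at line 7 remove [ymllj,gwk,mkyx] add [lfshm,xbjab,erro] -> 11 lines: kqofz xgtc zge cyqod qbzft ndmso vnx lfshm xbjab erro kgr
Hunk 2: at line 4 remove [ndmso,vnx] add [lps,psoct,pxvck] -> 12 lines: kqofz xgtc zge cyqod qbzft lps psoct pxvck lfshm xbjab erro kgr
Hunk 3: at line 5 remove [lps,psoct] add [grg] -> 11 lines: kqofz xgtc zge cyqod qbzft grg pxvck lfshm xbjab erro kgr
Hunk 4: at line 2 remove [cyqod,qbzft] add [kpyj,rkbd,uel] -> 12 lines: kqofz xgtc zge kpyj rkbd uel grg pxvck lfshm xbjab erro kgr
Hunk 5: at line 5 remove [uel,grg,pxvck] add [diz,ucgr] -> 11 lines: kqofz xgtc zge kpyj rkbd diz ucgr lfshm xbjab erro kgr
Hunk 6: at line 1 remove [xgtc] add [hmc,pnhle,hukv] -> 13 lines: kqofz hmc pnhle hukv zge kpyj rkbd diz ucgr lfshm xbjab erro kgr
Final line count: 13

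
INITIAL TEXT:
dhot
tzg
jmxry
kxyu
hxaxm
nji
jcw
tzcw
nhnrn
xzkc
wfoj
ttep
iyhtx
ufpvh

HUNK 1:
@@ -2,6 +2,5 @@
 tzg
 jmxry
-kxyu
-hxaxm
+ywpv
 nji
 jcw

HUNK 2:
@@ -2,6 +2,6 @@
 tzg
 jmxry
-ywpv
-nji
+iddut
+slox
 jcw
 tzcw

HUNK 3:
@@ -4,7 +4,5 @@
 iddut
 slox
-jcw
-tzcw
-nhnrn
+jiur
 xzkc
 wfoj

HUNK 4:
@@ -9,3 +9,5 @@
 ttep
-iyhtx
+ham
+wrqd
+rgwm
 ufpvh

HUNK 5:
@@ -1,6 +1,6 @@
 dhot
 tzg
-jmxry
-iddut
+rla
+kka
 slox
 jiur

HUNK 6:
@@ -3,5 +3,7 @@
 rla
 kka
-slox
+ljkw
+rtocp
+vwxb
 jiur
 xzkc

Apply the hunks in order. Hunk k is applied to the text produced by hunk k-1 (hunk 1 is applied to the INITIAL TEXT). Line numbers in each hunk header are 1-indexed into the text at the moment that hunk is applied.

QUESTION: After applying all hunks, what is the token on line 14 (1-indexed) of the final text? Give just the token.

Answer: rgwm

Derivation:
Hunk 1: at line 2 remove [kxyu,hxaxm] add [ywpv] -> 13 lines: dhot tzg jmxry ywpv nji jcw tzcw nhnrn xzkc wfoj ttep iyhtx ufpvh
Hunk 2: at line 2 remove [ywpv,nji] add [iddut,slox] -> 13 lines: dhot tzg jmxry iddut slox jcw tzcw nhnrn xzkc wfoj ttep iyhtx ufpvh
Hunk 3: at line 4 remove [jcw,tzcw,nhnrn] add [jiur] -> 11 lines: dhot tzg jmxry iddut slox jiur xzkc wfoj ttep iyhtx ufpvh
Hunk 4: at line 9 remove [iyhtx] add [ham,wrqd,rgwm] -> 13 lines: dhot tzg jmxry iddut slox jiur xzkc wfoj ttep ham wrqd rgwm ufpvh
Hunk 5: at line 1 remove [jmxry,iddut] add [rla,kka] -> 13 lines: dhot tzg rla kka slox jiur xzkc wfoj ttep ham wrqd rgwm ufpvh
Hunk 6: at line 3 remove [slox] add [ljkw,rtocp,vwxb] -> 15 lines: dhot tzg rla kka ljkw rtocp vwxb jiur xzkc wfoj ttep ham wrqd rgwm ufpvh
Final line 14: rgwm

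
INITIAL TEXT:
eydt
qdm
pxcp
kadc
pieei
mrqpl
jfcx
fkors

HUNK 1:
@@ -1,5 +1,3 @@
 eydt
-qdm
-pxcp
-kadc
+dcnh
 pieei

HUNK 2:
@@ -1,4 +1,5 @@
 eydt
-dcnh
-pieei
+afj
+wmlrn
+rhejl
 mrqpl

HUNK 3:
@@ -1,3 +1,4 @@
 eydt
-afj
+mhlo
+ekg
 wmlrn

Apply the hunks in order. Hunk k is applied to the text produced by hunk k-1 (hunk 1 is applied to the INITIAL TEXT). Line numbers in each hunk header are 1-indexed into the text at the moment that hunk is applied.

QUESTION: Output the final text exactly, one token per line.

Answer: eydt
mhlo
ekg
wmlrn
rhejl
mrqpl
jfcx
fkors

Derivation:
Hunk 1: at line 1 remove [qdm,pxcp,kadc] add [dcnh] -> 6 lines: eydt dcnh pieei mrqpl jfcx fkors
Hunk 2: at line 1 remove [dcnh,pieei] add [afj,wmlrn,rhejl] -> 7 lines: eydt afj wmlrn rhejl mrqpl jfcx fkors
Hunk 3: at line 1 remove [afj] add [mhlo,ekg] -> 8 lines: eydt mhlo ekg wmlrn rhejl mrqpl jfcx fkors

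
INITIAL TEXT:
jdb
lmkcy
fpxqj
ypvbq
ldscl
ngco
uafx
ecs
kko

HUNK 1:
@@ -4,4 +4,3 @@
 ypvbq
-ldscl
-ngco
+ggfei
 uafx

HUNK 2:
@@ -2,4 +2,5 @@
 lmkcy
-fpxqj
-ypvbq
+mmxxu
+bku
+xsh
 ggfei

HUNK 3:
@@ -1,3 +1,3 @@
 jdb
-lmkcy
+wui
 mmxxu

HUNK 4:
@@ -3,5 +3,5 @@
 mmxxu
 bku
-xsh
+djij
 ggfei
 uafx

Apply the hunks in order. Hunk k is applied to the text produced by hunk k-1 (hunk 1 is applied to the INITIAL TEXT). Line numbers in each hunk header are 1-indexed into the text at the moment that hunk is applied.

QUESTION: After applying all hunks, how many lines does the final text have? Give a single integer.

Answer: 9

Derivation:
Hunk 1: at line 4 remove [ldscl,ngco] add [ggfei] -> 8 lines: jdb lmkcy fpxqj ypvbq ggfei uafx ecs kko
Hunk 2: at line 2 remove [fpxqj,ypvbq] add [mmxxu,bku,xsh] -> 9 lines: jdb lmkcy mmxxu bku xsh ggfei uafx ecs kko
Hunk 3: at line 1 remove [lmkcy] add [wui] -> 9 lines: jdb wui mmxxu bku xsh ggfei uafx ecs kko
Hunk 4: at line 3 remove [xsh] add [djij] -> 9 lines: jdb wui mmxxu bku djij ggfei uafx ecs kko
Final line count: 9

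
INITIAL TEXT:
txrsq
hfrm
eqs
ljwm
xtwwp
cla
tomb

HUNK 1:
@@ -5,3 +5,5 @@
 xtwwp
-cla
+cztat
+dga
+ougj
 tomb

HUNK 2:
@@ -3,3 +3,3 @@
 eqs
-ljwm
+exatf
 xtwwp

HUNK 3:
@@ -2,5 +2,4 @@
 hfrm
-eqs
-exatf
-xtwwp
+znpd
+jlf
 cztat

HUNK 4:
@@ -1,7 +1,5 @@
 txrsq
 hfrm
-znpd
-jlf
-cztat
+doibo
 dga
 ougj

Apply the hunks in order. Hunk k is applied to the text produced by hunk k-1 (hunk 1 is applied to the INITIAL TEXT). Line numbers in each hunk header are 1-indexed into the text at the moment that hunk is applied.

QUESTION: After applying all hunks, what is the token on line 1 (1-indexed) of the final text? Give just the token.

Answer: txrsq

Derivation:
Hunk 1: at line 5 remove [cla] add [cztat,dga,ougj] -> 9 lines: txrsq hfrm eqs ljwm xtwwp cztat dga ougj tomb
Hunk 2: at line 3 remove [ljwm] add [exatf] -> 9 lines: txrsq hfrm eqs exatf xtwwp cztat dga ougj tomb
Hunk 3: at line 2 remove [eqs,exatf,xtwwp] add [znpd,jlf] -> 8 lines: txrsq hfrm znpd jlf cztat dga ougj tomb
Hunk 4: at line 1 remove [znpd,jlf,cztat] add [doibo] -> 6 lines: txrsq hfrm doibo dga ougj tomb
Final line 1: txrsq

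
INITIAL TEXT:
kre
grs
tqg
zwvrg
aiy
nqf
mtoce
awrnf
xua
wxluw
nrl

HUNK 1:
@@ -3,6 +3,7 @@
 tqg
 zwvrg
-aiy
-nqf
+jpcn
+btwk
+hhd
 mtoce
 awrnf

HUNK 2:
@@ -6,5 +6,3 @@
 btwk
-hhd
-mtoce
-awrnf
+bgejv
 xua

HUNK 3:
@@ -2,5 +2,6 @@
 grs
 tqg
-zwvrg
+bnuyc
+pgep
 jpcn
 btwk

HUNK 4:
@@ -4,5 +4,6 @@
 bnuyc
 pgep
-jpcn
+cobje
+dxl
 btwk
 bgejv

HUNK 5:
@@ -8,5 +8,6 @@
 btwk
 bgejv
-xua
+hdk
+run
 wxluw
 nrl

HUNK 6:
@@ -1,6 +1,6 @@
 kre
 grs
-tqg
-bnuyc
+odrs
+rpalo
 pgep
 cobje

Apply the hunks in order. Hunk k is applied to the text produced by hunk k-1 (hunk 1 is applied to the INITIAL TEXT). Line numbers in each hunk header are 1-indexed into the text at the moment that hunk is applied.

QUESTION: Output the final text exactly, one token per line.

Hunk 1: at line 3 remove [aiy,nqf] add [jpcn,btwk,hhd] -> 12 lines: kre grs tqg zwvrg jpcn btwk hhd mtoce awrnf xua wxluw nrl
Hunk 2: at line 6 remove [hhd,mtoce,awrnf] add [bgejv] -> 10 lines: kre grs tqg zwvrg jpcn btwk bgejv xua wxluw nrl
Hunk 3: at line 2 remove [zwvrg] add [bnuyc,pgep] -> 11 lines: kre grs tqg bnuyc pgep jpcn btwk bgejv xua wxluw nrl
Hunk 4: at line 4 remove [jpcn] add [cobje,dxl] -> 12 lines: kre grs tqg bnuyc pgep cobje dxl btwk bgejv xua wxluw nrl
Hunk 5: at line 8 remove [xua] add [hdk,run] -> 13 lines: kre grs tqg bnuyc pgep cobje dxl btwk bgejv hdk run wxluw nrl
Hunk 6: at line 1 remove [tqg,bnuyc] add [odrs,rpalo] -> 13 lines: kre grs odrs rpalo pgep cobje dxl btwk bgejv hdk run wxluw nrl

Answer: kre
grs
odrs
rpalo
pgep
cobje
dxl
btwk
bgejv
hdk
run
wxluw
nrl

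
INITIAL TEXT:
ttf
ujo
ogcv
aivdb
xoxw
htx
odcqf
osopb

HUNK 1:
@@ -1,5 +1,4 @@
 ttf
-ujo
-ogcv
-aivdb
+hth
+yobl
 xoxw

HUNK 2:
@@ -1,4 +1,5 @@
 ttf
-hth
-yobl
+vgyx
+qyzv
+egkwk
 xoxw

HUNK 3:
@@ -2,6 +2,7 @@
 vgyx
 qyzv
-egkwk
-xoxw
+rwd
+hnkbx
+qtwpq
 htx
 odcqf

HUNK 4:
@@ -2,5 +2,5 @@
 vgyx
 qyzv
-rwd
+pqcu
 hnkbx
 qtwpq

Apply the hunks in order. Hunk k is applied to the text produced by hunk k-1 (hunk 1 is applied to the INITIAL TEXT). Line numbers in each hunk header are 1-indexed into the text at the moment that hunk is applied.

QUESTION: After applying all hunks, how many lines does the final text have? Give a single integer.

Answer: 9

Derivation:
Hunk 1: at line 1 remove [ujo,ogcv,aivdb] add [hth,yobl] -> 7 lines: ttf hth yobl xoxw htx odcqf osopb
Hunk 2: at line 1 remove [hth,yobl] add [vgyx,qyzv,egkwk] -> 8 lines: ttf vgyx qyzv egkwk xoxw htx odcqf osopb
Hunk 3: at line 2 remove [egkwk,xoxw] add [rwd,hnkbx,qtwpq] -> 9 lines: ttf vgyx qyzv rwd hnkbx qtwpq htx odcqf osopb
Hunk 4: at line 2 remove [rwd] add [pqcu] -> 9 lines: ttf vgyx qyzv pqcu hnkbx qtwpq htx odcqf osopb
Final line count: 9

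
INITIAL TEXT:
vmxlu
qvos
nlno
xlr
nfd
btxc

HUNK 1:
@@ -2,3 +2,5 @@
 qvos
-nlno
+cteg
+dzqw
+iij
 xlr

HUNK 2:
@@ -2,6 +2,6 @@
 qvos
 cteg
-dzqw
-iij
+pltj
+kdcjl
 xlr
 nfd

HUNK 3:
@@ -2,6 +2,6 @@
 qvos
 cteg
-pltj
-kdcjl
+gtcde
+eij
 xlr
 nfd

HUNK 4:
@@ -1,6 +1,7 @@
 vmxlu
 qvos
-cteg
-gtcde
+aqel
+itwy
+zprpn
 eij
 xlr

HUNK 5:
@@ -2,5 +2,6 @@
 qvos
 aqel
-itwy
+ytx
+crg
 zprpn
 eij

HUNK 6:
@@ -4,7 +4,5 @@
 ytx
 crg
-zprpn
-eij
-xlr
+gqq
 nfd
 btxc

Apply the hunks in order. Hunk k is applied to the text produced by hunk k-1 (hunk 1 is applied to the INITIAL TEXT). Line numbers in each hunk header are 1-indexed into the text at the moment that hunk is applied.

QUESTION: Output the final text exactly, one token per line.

Answer: vmxlu
qvos
aqel
ytx
crg
gqq
nfd
btxc

Derivation:
Hunk 1: at line 2 remove [nlno] add [cteg,dzqw,iij] -> 8 lines: vmxlu qvos cteg dzqw iij xlr nfd btxc
Hunk 2: at line 2 remove [dzqw,iij] add [pltj,kdcjl] -> 8 lines: vmxlu qvos cteg pltj kdcjl xlr nfd btxc
Hunk 3: at line 2 remove [pltj,kdcjl] add [gtcde,eij] -> 8 lines: vmxlu qvos cteg gtcde eij xlr nfd btxc
Hunk 4: at line 1 remove [cteg,gtcde] add [aqel,itwy,zprpn] -> 9 lines: vmxlu qvos aqel itwy zprpn eij xlr nfd btxc
Hunk 5: at line 2 remove [itwy] add [ytx,crg] -> 10 lines: vmxlu qvos aqel ytx crg zprpn eij xlr nfd btxc
Hunk 6: at line 4 remove [zprpn,eij,xlr] add [gqq] -> 8 lines: vmxlu qvos aqel ytx crg gqq nfd btxc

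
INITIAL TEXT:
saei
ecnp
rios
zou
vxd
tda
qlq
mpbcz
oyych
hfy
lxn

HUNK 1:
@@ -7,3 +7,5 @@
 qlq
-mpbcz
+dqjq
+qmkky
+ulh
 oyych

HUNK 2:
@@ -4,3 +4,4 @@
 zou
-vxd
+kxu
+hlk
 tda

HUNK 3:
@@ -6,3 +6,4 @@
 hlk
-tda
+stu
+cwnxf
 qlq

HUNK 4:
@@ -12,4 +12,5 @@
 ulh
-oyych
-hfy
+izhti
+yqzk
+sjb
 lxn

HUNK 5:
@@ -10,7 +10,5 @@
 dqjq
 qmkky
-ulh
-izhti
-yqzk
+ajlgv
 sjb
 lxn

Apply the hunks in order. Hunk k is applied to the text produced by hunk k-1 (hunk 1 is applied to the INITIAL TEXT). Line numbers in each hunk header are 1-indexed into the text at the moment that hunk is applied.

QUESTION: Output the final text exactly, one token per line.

Hunk 1: at line 7 remove [mpbcz] add [dqjq,qmkky,ulh] -> 13 lines: saei ecnp rios zou vxd tda qlq dqjq qmkky ulh oyych hfy lxn
Hunk 2: at line 4 remove [vxd] add [kxu,hlk] -> 14 lines: saei ecnp rios zou kxu hlk tda qlq dqjq qmkky ulh oyych hfy lxn
Hunk 3: at line 6 remove [tda] add [stu,cwnxf] -> 15 lines: saei ecnp rios zou kxu hlk stu cwnxf qlq dqjq qmkky ulh oyych hfy lxn
Hunk 4: at line 12 remove [oyych,hfy] add [izhti,yqzk,sjb] -> 16 lines: saei ecnp rios zou kxu hlk stu cwnxf qlq dqjq qmkky ulh izhti yqzk sjb lxn
Hunk 5: at line 10 remove [ulh,izhti,yqzk] add [ajlgv] -> 14 lines: saei ecnp rios zou kxu hlk stu cwnxf qlq dqjq qmkky ajlgv sjb lxn

Answer: saei
ecnp
rios
zou
kxu
hlk
stu
cwnxf
qlq
dqjq
qmkky
ajlgv
sjb
lxn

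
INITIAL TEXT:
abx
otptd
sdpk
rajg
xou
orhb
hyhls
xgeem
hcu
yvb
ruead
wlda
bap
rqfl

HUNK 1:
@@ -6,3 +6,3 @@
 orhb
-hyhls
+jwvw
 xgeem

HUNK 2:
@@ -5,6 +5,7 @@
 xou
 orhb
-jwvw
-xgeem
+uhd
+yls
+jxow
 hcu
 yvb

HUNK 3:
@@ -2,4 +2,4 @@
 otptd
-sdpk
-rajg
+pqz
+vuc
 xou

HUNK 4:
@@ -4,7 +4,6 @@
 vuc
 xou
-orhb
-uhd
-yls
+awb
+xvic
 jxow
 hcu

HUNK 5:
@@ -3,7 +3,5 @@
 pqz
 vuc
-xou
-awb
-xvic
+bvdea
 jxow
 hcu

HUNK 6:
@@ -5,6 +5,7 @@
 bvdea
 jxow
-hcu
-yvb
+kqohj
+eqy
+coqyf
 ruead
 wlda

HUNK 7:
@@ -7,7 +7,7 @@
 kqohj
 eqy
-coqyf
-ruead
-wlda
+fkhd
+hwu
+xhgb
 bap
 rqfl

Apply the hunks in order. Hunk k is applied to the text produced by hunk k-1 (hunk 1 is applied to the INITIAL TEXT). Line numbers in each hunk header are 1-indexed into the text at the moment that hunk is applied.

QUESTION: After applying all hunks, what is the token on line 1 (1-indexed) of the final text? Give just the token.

Answer: abx

Derivation:
Hunk 1: at line 6 remove [hyhls] add [jwvw] -> 14 lines: abx otptd sdpk rajg xou orhb jwvw xgeem hcu yvb ruead wlda bap rqfl
Hunk 2: at line 5 remove [jwvw,xgeem] add [uhd,yls,jxow] -> 15 lines: abx otptd sdpk rajg xou orhb uhd yls jxow hcu yvb ruead wlda bap rqfl
Hunk 3: at line 2 remove [sdpk,rajg] add [pqz,vuc] -> 15 lines: abx otptd pqz vuc xou orhb uhd yls jxow hcu yvb ruead wlda bap rqfl
Hunk 4: at line 4 remove [orhb,uhd,yls] add [awb,xvic] -> 14 lines: abx otptd pqz vuc xou awb xvic jxow hcu yvb ruead wlda bap rqfl
Hunk 5: at line 3 remove [xou,awb,xvic] add [bvdea] -> 12 lines: abx otptd pqz vuc bvdea jxow hcu yvb ruead wlda bap rqfl
Hunk 6: at line 5 remove [hcu,yvb] add [kqohj,eqy,coqyf] -> 13 lines: abx otptd pqz vuc bvdea jxow kqohj eqy coqyf ruead wlda bap rqfl
Hunk 7: at line 7 remove [coqyf,ruead,wlda] add [fkhd,hwu,xhgb] -> 13 lines: abx otptd pqz vuc bvdea jxow kqohj eqy fkhd hwu xhgb bap rqfl
Final line 1: abx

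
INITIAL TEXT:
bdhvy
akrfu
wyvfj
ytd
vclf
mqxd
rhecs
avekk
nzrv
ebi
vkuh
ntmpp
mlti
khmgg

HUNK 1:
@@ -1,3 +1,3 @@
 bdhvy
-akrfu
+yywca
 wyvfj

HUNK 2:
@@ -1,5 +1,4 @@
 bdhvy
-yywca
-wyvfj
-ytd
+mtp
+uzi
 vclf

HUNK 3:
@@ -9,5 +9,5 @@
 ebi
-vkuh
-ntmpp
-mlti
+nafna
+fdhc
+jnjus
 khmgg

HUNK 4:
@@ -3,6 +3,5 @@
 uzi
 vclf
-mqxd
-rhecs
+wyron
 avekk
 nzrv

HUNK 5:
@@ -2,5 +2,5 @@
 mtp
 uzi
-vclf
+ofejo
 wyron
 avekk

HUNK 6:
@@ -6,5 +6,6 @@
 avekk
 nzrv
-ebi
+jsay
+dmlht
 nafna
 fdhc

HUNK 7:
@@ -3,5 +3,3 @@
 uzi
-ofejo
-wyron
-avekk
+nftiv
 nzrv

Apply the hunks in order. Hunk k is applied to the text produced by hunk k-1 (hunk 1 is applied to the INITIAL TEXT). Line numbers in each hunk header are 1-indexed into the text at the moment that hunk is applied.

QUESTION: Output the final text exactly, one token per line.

Answer: bdhvy
mtp
uzi
nftiv
nzrv
jsay
dmlht
nafna
fdhc
jnjus
khmgg

Derivation:
Hunk 1: at line 1 remove [akrfu] add [yywca] -> 14 lines: bdhvy yywca wyvfj ytd vclf mqxd rhecs avekk nzrv ebi vkuh ntmpp mlti khmgg
Hunk 2: at line 1 remove [yywca,wyvfj,ytd] add [mtp,uzi] -> 13 lines: bdhvy mtp uzi vclf mqxd rhecs avekk nzrv ebi vkuh ntmpp mlti khmgg
Hunk 3: at line 9 remove [vkuh,ntmpp,mlti] add [nafna,fdhc,jnjus] -> 13 lines: bdhvy mtp uzi vclf mqxd rhecs avekk nzrv ebi nafna fdhc jnjus khmgg
Hunk 4: at line 3 remove [mqxd,rhecs] add [wyron] -> 12 lines: bdhvy mtp uzi vclf wyron avekk nzrv ebi nafna fdhc jnjus khmgg
Hunk 5: at line 2 remove [vclf] add [ofejo] -> 12 lines: bdhvy mtp uzi ofejo wyron avekk nzrv ebi nafna fdhc jnjus khmgg
Hunk 6: at line 6 remove [ebi] add [jsay,dmlht] -> 13 lines: bdhvy mtp uzi ofejo wyron avekk nzrv jsay dmlht nafna fdhc jnjus khmgg
Hunk 7: at line 3 remove [ofejo,wyron,avekk] add [nftiv] -> 11 lines: bdhvy mtp uzi nftiv nzrv jsay dmlht nafna fdhc jnjus khmgg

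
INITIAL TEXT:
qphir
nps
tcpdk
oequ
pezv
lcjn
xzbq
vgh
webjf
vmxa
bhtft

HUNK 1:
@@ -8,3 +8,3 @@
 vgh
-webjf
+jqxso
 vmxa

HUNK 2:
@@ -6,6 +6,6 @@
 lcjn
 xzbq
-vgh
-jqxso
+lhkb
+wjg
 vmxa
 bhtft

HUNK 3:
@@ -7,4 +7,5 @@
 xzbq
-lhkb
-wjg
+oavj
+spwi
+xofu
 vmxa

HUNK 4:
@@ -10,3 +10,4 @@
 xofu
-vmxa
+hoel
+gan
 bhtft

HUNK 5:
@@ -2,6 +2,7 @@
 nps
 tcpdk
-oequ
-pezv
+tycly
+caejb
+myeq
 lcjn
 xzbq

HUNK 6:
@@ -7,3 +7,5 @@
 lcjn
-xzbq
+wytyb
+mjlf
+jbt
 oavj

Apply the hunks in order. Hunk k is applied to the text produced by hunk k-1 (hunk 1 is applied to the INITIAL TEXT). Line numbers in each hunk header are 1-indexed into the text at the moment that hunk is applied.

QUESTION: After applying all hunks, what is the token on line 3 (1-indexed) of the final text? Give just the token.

Hunk 1: at line 8 remove [webjf] add [jqxso] -> 11 lines: qphir nps tcpdk oequ pezv lcjn xzbq vgh jqxso vmxa bhtft
Hunk 2: at line 6 remove [vgh,jqxso] add [lhkb,wjg] -> 11 lines: qphir nps tcpdk oequ pezv lcjn xzbq lhkb wjg vmxa bhtft
Hunk 3: at line 7 remove [lhkb,wjg] add [oavj,spwi,xofu] -> 12 lines: qphir nps tcpdk oequ pezv lcjn xzbq oavj spwi xofu vmxa bhtft
Hunk 4: at line 10 remove [vmxa] add [hoel,gan] -> 13 lines: qphir nps tcpdk oequ pezv lcjn xzbq oavj spwi xofu hoel gan bhtft
Hunk 5: at line 2 remove [oequ,pezv] add [tycly,caejb,myeq] -> 14 lines: qphir nps tcpdk tycly caejb myeq lcjn xzbq oavj spwi xofu hoel gan bhtft
Hunk 6: at line 7 remove [xzbq] add [wytyb,mjlf,jbt] -> 16 lines: qphir nps tcpdk tycly caejb myeq lcjn wytyb mjlf jbt oavj spwi xofu hoel gan bhtft
Final line 3: tcpdk

Answer: tcpdk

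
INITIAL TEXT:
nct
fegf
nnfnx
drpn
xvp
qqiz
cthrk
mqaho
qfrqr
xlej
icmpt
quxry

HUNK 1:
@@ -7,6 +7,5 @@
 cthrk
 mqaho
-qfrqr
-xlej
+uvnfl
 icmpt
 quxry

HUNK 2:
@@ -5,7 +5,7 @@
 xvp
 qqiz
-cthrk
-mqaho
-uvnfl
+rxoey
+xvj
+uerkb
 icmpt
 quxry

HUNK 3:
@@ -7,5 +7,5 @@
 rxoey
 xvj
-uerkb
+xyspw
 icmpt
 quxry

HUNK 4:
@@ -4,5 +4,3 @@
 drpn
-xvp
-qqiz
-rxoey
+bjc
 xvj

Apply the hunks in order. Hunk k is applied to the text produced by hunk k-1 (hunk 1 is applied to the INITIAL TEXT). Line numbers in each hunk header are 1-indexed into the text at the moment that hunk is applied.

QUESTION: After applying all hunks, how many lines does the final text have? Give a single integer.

Hunk 1: at line 7 remove [qfrqr,xlej] add [uvnfl] -> 11 lines: nct fegf nnfnx drpn xvp qqiz cthrk mqaho uvnfl icmpt quxry
Hunk 2: at line 5 remove [cthrk,mqaho,uvnfl] add [rxoey,xvj,uerkb] -> 11 lines: nct fegf nnfnx drpn xvp qqiz rxoey xvj uerkb icmpt quxry
Hunk 3: at line 7 remove [uerkb] add [xyspw] -> 11 lines: nct fegf nnfnx drpn xvp qqiz rxoey xvj xyspw icmpt quxry
Hunk 4: at line 4 remove [xvp,qqiz,rxoey] add [bjc] -> 9 lines: nct fegf nnfnx drpn bjc xvj xyspw icmpt quxry
Final line count: 9

Answer: 9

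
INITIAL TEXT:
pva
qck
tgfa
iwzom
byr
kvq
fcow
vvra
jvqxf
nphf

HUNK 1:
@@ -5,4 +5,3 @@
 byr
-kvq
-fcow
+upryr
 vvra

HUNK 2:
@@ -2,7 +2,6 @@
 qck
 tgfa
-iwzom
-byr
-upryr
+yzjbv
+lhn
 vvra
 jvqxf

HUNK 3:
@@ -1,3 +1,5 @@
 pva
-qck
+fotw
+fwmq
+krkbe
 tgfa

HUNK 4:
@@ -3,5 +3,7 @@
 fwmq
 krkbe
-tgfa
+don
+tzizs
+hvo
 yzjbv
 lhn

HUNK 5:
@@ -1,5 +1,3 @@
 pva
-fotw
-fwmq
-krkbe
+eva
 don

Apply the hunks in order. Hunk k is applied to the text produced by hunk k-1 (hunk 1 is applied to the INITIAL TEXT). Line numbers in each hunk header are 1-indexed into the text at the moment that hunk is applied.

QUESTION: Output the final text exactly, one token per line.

Answer: pva
eva
don
tzizs
hvo
yzjbv
lhn
vvra
jvqxf
nphf

Derivation:
Hunk 1: at line 5 remove [kvq,fcow] add [upryr] -> 9 lines: pva qck tgfa iwzom byr upryr vvra jvqxf nphf
Hunk 2: at line 2 remove [iwzom,byr,upryr] add [yzjbv,lhn] -> 8 lines: pva qck tgfa yzjbv lhn vvra jvqxf nphf
Hunk 3: at line 1 remove [qck] add [fotw,fwmq,krkbe] -> 10 lines: pva fotw fwmq krkbe tgfa yzjbv lhn vvra jvqxf nphf
Hunk 4: at line 3 remove [tgfa] add [don,tzizs,hvo] -> 12 lines: pva fotw fwmq krkbe don tzizs hvo yzjbv lhn vvra jvqxf nphf
Hunk 5: at line 1 remove [fotw,fwmq,krkbe] add [eva] -> 10 lines: pva eva don tzizs hvo yzjbv lhn vvra jvqxf nphf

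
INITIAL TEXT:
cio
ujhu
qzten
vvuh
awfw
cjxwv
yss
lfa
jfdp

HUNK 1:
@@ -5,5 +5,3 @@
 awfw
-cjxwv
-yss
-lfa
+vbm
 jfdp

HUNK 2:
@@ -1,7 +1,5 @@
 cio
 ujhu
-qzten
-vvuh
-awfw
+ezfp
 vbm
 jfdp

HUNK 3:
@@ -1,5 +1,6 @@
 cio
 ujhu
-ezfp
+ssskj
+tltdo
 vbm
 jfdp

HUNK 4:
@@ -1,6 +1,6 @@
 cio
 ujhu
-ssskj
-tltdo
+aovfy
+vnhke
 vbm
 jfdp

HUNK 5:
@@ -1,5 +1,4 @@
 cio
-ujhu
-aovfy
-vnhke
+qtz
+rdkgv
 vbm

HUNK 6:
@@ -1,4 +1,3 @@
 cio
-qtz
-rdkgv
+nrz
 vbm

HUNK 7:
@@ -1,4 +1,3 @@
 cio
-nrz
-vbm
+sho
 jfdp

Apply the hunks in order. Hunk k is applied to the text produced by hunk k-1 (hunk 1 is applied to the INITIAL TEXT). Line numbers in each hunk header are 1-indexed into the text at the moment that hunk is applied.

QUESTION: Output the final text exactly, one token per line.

Hunk 1: at line 5 remove [cjxwv,yss,lfa] add [vbm] -> 7 lines: cio ujhu qzten vvuh awfw vbm jfdp
Hunk 2: at line 1 remove [qzten,vvuh,awfw] add [ezfp] -> 5 lines: cio ujhu ezfp vbm jfdp
Hunk 3: at line 1 remove [ezfp] add [ssskj,tltdo] -> 6 lines: cio ujhu ssskj tltdo vbm jfdp
Hunk 4: at line 1 remove [ssskj,tltdo] add [aovfy,vnhke] -> 6 lines: cio ujhu aovfy vnhke vbm jfdp
Hunk 5: at line 1 remove [ujhu,aovfy,vnhke] add [qtz,rdkgv] -> 5 lines: cio qtz rdkgv vbm jfdp
Hunk 6: at line 1 remove [qtz,rdkgv] add [nrz] -> 4 lines: cio nrz vbm jfdp
Hunk 7: at line 1 remove [nrz,vbm] add [sho] -> 3 lines: cio sho jfdp

Answer: cio
sho
jfdp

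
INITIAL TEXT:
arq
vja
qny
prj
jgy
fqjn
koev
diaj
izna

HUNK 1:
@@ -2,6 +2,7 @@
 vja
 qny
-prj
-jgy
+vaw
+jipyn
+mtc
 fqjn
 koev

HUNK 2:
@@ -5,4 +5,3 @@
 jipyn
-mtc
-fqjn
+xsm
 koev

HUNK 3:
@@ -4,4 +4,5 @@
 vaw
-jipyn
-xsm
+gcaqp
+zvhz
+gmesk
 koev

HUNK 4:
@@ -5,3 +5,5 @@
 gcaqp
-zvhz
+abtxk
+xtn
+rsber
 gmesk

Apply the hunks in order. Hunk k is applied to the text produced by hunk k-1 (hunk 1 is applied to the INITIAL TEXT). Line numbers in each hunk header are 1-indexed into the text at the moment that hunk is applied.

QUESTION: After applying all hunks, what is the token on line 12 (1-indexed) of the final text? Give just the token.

Answer: izna

Derivation:
Hunk 1: at line 2 remove [prj,jgy] add [vaw,jipyn,mtc] -> 10 lines: arq vja qny vaw jipyn mtc fqjn koev diaj izna
Hunk 2: at line 5 remove [mtc,fqjn] add [xsm] -> 9 lines: arq vja qny vaw jipyn xsm koev diaj izna
Hunk 3: at line 4 remove [jipyn,xsm] add [gcaqp,zvhz,gmesk] -> 10 lines: arq vja qny vaw gcaqp zvhz gmesk koev diaj izna
Hunk 4: at line 5 remove [zvhz] add [abtxk,xtn,rsber] -> 12 lines: arq vja qny vaw gcaqp abtxk xtn rsber gmesk koev diaj izna
Final line 12: izna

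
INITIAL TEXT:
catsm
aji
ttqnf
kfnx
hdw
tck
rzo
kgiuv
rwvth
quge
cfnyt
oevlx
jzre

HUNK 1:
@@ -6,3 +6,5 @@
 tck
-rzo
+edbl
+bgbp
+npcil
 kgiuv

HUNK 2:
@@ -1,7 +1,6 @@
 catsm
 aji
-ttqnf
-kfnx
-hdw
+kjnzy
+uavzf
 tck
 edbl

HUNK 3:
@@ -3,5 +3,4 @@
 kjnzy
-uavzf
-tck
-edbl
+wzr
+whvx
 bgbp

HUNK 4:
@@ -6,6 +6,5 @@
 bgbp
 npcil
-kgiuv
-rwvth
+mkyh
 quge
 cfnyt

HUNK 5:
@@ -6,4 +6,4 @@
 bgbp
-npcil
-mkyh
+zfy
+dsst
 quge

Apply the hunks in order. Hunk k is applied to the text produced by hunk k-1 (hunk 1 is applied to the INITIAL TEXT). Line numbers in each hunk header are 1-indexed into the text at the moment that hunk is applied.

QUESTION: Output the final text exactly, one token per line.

Hunk 1: at line 6 remove [rzo] add [edbl,bgbp,npcil] -> 15 lines: catsm aji ttqnf kfnx hdw tck edbl bgbp npcil kgiuv rwvth quge cfnyt oevlx jzre
Hunk 2: at line 1 remove [ttqnf,kfnx,hdw] add [kjnzy,uavzf] -> 14 lines: catsm aji kjnzy uavzf tck edbl bgbp npcil kgiuv rwvth quge cfnyt oevlx jzre
Hunk 3: at line 3 remove [uavzf,tck,edbl] add [wzr,whvx] -> 13 lines: catsm aji kjnzy wzr whvx bgbp npcil kgiuv rwvth quge cfnyt oevlx jzre
Hunk 4: at line 6 remove [kgiuv,rwvth] add [mkyh] -> 12 lines: catsm aji kjnzy wzr whvx bgbp npcil mkyh quge cfnyt oevlx jzre
Hunk 5: at line 6 remove [npcil,mkyh] add [zfy,dsst] -> 12 lines: catsm aji kjnzy wzr whvx bgbp zfy dsst quge cfnyt oevlx jzre

Answer: catsm
aji
kjnzy
wzr
whvx
bgbp
zfy
dsst
quge
cfnyt
oevlx
jzre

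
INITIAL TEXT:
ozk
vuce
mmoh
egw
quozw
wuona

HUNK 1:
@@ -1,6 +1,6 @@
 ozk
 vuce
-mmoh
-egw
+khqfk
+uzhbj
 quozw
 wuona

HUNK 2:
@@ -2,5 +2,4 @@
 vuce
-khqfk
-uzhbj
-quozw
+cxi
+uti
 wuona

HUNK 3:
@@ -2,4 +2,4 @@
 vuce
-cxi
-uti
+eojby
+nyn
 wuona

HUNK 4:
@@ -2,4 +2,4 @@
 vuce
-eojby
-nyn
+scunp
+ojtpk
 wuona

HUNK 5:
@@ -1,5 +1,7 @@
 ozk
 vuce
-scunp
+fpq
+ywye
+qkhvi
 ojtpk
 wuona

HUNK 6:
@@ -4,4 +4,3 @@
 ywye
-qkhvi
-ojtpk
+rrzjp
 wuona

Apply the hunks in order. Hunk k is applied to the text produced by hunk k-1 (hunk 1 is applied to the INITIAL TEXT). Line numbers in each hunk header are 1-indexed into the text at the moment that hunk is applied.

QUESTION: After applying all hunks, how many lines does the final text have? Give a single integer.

Answer: 6

Derivation:
Hunk 1: at line 1 remove [mmoh,egw] add [khqfk,uzhbj] -> 6 lines: ozk vuce khqfk uzhbj quozw wuona
Hunk 2: at line 2 remove [khqfk,uzhbj,quozw] add [cxi,uti] -> 5 lines: ozk vuce cxi uti wuona
Hunk 3: at line 2 remove [cxi,uti] add [eojby,nyn] -> 5 lines: ozk vuce eojby nyn wuona
Hunk 4: at line 2 remove [eojby,nyn] add [scunp,ojtpk] -> 5 lines: ozk vuce scunp ojtpk wuona
Hunk 5: at line 1 remove [scunp] add [fpq,ywye,qkhvi] -> 7 lines: ozk vuce fpq ywye qkhvi ojtpk wuona
Hunk 6: at line 4 remove [qkhvi,ojtpk] add [rrzjp] -> 6 lines: ozk vuce fpq ywye rrzjp wuona
Final line count: 6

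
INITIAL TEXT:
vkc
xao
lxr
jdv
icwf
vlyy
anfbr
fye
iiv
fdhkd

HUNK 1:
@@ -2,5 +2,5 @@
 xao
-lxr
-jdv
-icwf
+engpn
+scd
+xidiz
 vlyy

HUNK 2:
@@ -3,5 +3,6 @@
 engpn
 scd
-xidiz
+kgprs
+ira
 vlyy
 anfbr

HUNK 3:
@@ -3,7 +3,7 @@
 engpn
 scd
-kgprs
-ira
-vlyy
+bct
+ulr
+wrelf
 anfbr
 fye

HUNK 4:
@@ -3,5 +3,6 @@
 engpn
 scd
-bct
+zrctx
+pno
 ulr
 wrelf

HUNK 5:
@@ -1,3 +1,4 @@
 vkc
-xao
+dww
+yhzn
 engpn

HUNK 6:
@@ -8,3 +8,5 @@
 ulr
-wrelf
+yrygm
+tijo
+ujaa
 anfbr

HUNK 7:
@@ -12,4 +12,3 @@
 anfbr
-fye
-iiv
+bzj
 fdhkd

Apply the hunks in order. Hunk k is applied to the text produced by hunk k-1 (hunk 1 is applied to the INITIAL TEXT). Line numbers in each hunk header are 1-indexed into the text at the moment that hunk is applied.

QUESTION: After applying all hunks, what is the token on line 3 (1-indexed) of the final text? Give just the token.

Hunk 1: at line 2 remove [lxr,jdv,icwf] add [engpn,scd,xidiz] -> 10 lines: vkc xao engpn scd xidiz vlyy anfbr fye iiv fdhkd
Hunk 2: at line 3 remove [xidiz] add [kgprs,ira] -> 11 lines: vkc xao engpn scd kgprs ira vlyy anfbr fye iiv fdhkd
Hunk 3: at line 3 remove [kgprs,ira,vlyy] add [bct,ulr,wrelf] -> 11 lines: vkc xao engpn scd bct ulr wrelf anfbr fye iiv fdhkd
Hunk 4: at line 3 remove [bct] add [zrctx,pno] -> 12 lines: vkc xao engpn scd zrctx pno ulr wrelf anfbr fye iiv fdhkd
Hunk 5: at line 1 remove [xao] add [dww,yhzn] -> 13 lines: vkc dww yhzn engpn scd zrctx pno ulr wrelf anfbr fye iiv fdhkd
Hunk 6: at line 8 remove [wrelf] add [yrygm,tijo,ujaa] -> 15 lines: vkc dww yhzn engpn scd zrctx pno ulr yrygm tijo ujaa anfbr fye iiv fdhkd
Hunk 7: at line 12 remove [fye,iiv] add [bzj] -> 14 lines: vkc dww yhzn engpn scd zrctx pno ulr yrygm tijo ujaa anfbr bzj fdhkd
Final line 3: yhzn

Answer: yhzn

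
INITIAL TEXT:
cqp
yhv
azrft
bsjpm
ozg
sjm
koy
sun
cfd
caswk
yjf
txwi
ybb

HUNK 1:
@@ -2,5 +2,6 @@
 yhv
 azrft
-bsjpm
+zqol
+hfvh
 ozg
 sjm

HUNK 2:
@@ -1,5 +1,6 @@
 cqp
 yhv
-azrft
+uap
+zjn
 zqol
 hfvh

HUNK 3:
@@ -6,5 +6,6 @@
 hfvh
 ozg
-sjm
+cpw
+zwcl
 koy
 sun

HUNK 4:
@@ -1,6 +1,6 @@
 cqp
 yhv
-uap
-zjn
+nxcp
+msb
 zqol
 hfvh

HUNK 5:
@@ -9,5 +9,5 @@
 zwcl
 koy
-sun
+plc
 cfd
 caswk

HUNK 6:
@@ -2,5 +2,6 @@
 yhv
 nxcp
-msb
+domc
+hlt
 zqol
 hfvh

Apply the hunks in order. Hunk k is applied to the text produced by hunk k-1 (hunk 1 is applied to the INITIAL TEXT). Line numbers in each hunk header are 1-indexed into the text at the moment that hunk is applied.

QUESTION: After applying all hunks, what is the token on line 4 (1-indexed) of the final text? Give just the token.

Hunk 1: at line 2 remove [bsjpm] add [zqol,hfvh] -> 14 lines: cqp yhv azrft zqol hfvh ozg sjm koy sun cfd caswk yjf txwi ybb
Hunk 2: at line 1 remove [azrft] add [uap,zjn] -> 15 lines: cqp yhv uap zjn zqol hfvh ozg sjm koy sun cfd caswk yjf txwi ybb
Hunk 3: at line 6 remove [sjm] add [cpw,zwcl] -> 16 lines: cqp yhv uap zjn zqol hfvh ozg cpw zwcl koy sun cfd caswk yjf txwi ybb
Hunk 4: at line 1 remove [uap,zjn] add [nxcp,msb] -> 16 lines: cqp yhv nxcp msb zqol hfvh ozg cpw zwcl koy sun cfd caswk yjf txwi ybb
Hunk 5: at line 9 remove [sun] add [plc] -> 16 lines: cqp yhv nxcp msb zqol hfvh ozg cpw zwcl koy plc cfd caswk yjf txwi ybb
Hunk 6: at line 2 remove [msb] add [domc,hlt] -> 17 lines: cqp yhv nxcp domc hlt zqol hfvh ozg cpw zwcl koy plc cfd caswk yjf txwi ybb
Final line 4: domc

Answer: domc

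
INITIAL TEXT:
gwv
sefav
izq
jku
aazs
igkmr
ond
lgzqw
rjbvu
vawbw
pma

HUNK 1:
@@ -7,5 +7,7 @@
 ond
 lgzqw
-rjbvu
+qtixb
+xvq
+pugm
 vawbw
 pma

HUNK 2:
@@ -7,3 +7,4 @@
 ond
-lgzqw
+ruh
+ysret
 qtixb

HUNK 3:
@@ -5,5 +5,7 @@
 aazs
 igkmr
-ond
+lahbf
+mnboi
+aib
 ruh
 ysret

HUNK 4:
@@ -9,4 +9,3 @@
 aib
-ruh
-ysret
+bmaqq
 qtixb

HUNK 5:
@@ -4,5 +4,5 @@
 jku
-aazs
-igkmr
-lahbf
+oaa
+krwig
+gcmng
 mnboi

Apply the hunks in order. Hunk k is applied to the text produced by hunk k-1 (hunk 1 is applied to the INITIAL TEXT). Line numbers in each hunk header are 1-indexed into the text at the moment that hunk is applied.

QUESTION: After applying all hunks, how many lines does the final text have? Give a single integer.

Answer: 15

Derivation:
Hunk 1: at line 7 remove [rjbvu] add [qtixb,xvq,pugm] -> 13 lines: gwv sefav izq jku aazs igkmr ond lgzqw qtixb xvq pugm vawbw pma
Hunk 2: at line 7 remove [lgzqw] add [ruh,ysret] -> 14 lines: gwv sefav izq jku aazs igkmr ond ruh ysret qtixb xvq pugm vawbw pma
Hunk 3: at line 5 remove [ond] add [lahbf,mnboi,aib] -> 16 lines: gwv sefav izq jku aazs igkmr lahbf mnboi aib ruh ysret qtixb xvq pugm vawbw pma
Hunk 4: at line 9 remove [ruh,ysret] add [bmaqq] -> 15 lines: gwv sefav izq jku aazs igkmr lahbf mnboi aib bmaqq qtixb xvq pugm vawbw pma
Hunk 5: at line 4 remove [aazs,igkmr,lahbf] add [oaa,krwig,gcmng] -> 15 lines: gwv sefav izq jku oaa krwig gcmng mnboi aib bmaqq qtixb xvq pugm vawbw pma
Final line count: 15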